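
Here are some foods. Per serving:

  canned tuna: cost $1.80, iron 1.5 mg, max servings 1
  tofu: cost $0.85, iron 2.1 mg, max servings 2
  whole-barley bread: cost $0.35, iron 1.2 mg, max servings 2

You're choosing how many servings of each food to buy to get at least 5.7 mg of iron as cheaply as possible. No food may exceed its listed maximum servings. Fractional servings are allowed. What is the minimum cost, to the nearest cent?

$2.04

Cost per mg of iron: whole-barley bread $0.2917, tofu $0.4048, canned tuna $1.2000.
Take 2 servings of whole-barley bread: +2.4 mg iron for $0.70 (total $0.70, still need 3.3 mg).
Take 1.571 servings of tofu: +3.3 mg iron for $1.34 (total $2.04, still need 0.0 mg).
Filling from the cheapest source first is optimal under one linear minimum: $2.04.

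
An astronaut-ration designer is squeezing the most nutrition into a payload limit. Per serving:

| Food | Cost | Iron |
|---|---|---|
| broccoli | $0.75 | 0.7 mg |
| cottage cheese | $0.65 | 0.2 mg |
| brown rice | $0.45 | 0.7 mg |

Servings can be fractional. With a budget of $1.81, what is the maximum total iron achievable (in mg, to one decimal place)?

Iron per dollar: brown rice 1.556, broccoli 0.9333, cottage cheese 0.3077.
With no serving limits, spend the whole cost allowance on brown rice: $1.81 / $0.45 × 0.7 mg = 2.8 mg.

2.8 mg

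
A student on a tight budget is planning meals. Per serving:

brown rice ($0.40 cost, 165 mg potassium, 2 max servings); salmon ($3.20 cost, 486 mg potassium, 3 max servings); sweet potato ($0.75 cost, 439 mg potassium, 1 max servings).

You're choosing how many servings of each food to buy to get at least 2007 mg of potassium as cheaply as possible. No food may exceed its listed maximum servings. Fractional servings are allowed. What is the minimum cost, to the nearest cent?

Cost per mg of potassium: sweet potato $0.0017, brown rice $0.0024, salmon $0.0066.
Take 1 serving of sweet potato: +439.0 mg potassium for $0.75 (total $0.75, still need 1568.0 mg).
Take 2 servings of brown rice: +330.0 mg potassium for $0.80 (total $1.55, still need 1238.0 mg).
Take 2.547 servings of salmon: +1238.0 mg potassium for $8.15 (total $9.70, still need 0.0 mg).
Greedy by cheapest-per-mg is optimal for a single linear constraint, so the minimum cost is $9.70.

$9.70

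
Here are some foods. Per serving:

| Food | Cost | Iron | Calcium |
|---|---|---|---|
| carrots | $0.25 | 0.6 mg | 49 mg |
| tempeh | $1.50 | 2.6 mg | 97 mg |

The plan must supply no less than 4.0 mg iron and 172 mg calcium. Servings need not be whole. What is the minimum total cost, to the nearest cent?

Compare the cost at each extreme point of the feasible region.
carrots only: max(4.0/0.6, 172/49) = 6.667 servings → $1.67.
tempeh only: max(4.0/2.6, 172/97) = 1.773 servings → $2.66.
carrots + tempeh with both tight: 0.8555 servings and 1.341 servings → $2.23.
The minimum over all feasible corners is $1.67.

$1.67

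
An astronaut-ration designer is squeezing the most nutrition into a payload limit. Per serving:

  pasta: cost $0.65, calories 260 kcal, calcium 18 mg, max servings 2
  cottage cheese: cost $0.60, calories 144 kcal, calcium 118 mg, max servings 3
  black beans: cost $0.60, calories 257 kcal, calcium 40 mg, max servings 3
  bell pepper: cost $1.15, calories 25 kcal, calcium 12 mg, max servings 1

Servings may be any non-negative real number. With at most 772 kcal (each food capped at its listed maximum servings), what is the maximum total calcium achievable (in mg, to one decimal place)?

415.0 mg

Calcium per kcal: cottage cheese 0.8194, bell pepper 0.48, black beans 0.1556, pasta 0.06923.
Take 3 servings of cottage cheese: uses 432 kcal, +354.0 mg calcium (running total 354.0 mg).
Take 1 serving of bell pepper: uses 25 kcal, +12.0 mg calcium (running total 366.0 mg).
Take 1.226 servings of black beans: uses 315 kcal, +49.0 mg calcium (running total 415.0 mg).
Greedy by best ratio exhausts the calories allowance optimally: 415.0 mg.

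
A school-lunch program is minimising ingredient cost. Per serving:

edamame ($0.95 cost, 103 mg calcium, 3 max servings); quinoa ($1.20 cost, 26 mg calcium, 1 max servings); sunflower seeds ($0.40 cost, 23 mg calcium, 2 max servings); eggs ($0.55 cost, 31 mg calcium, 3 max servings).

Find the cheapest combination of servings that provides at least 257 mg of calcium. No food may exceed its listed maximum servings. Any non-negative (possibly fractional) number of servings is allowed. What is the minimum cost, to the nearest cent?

Cost per mg of calcium: edamame $0.0092, sunflower seeds $0.0174, eggs $0.0177, quinoa $0.0462.
Take 2.495 servings of edamame: +257.0 mg calcium for $2.37 (total $2.37, still need 0.0 mg).
Greedy by cheapest-per-mg is optimal for a single linear constraint, so the minimum cost is $2.37.

$2.37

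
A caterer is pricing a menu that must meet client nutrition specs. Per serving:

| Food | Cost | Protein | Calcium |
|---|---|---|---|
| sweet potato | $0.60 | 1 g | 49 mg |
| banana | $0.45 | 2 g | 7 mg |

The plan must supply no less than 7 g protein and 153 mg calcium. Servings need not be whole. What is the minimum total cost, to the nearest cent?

sweet potato only: max(7/1, 153/49) = 7 servings → $4.20.
banana only: max(7/2, 153/7) = 21.86 servings → $9.84.
sweet potato + banana with both tight: 2.824 servings and 2.088 servings → $2.63.
Cheapest feasible corner: $2.63.

$2.63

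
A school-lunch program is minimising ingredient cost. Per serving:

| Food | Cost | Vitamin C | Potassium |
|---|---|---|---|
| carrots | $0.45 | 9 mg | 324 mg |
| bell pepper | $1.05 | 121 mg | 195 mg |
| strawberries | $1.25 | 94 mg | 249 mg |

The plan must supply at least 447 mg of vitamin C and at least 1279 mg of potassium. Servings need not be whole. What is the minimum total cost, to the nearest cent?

$4.55

Two binding constraints pin down two serving amounts, so the optimal mix uses at most two foods. The candidates are each food alone (scaled to the tighter of vitamin C/potassium) and each pair with both constraints tight.
carrots only: max(447/9, 1279/324) = 49.67 servings → $22.35.
bell pepper only: max(447/121, 1279/195) = 6.559 servings → $6.89.
strawberries only: max(447/94, 1279/249) = 5.137 servings → $6.42.
carrots + bell pepper with both tight: 1.805 servings and 3.56 servings → $4.55.
carrots + strawberries with both tight: 0.3163 servings and 4.725 servings → $6.05.
bell pepper + strawberries with both targets exact would need a negative amount; discard.
So the least-cost plan costs $4.55.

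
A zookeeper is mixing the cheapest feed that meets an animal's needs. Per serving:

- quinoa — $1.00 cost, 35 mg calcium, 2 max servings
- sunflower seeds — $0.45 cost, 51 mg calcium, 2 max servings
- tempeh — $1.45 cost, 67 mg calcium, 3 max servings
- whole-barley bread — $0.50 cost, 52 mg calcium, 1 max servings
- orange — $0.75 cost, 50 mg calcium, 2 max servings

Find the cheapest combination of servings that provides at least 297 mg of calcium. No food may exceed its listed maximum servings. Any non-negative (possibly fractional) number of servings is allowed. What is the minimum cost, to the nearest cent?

$3.83

Cost per mg of calcium: sunflower seeds $0.0088, whole-barley bread $0.0096, orange $0.0150, tempeh $0.0216, quinoa $0.0286.
Take 2 servings of sunflower seeds: +102.0 mg calcium for $0.90 (total $0.90, still need 195.0 mg).
Take 1 serving of whole-barley bread: +52.0 mg calcium for $0.50 (total $1.40, still need 143.0 mg).
Take 2 servings of orange: +100.0 mg calcium for $1.50 (total $2.90, still need 43.0 mg).
Take 0.6418 servings of tempeh: +43.0 mg calcium for $0.93 (total $3.83, still need 0.0 mg).
Greedy by cheapest-per-mg is optimal for a single linear constraint, so the minimum cost is $3.83.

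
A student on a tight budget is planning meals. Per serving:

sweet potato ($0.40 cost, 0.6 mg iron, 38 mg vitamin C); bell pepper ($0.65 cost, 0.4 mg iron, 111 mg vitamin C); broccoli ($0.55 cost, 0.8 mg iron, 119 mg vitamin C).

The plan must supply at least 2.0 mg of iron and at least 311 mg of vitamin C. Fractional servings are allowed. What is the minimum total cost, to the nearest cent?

$1.44

An LP optimum is at a vertex; with two nutrient constraints at most two foods are used. Check each candidate.
sweet potato only: max(2.0/0.6, 311/38) = 8.184 servings → $3.27.
bell pepper only: max(2.0/0.4, 311/111) = 5 servings → $3.25.
broccoli only: max(2.0/0.8, 311/119) = 2.613 servings → $1.44.
sweet potato + bell pepper with both tight: 1.899 servings and 2.152 servings → $2.16.
sweet potato + broccoli: intersection lies outside the first quadrant.
bell pepper + broccoli with both tight: 0.2621 servings and 2.369 servings → $1.47.
So the least-cost plan costs $1.44.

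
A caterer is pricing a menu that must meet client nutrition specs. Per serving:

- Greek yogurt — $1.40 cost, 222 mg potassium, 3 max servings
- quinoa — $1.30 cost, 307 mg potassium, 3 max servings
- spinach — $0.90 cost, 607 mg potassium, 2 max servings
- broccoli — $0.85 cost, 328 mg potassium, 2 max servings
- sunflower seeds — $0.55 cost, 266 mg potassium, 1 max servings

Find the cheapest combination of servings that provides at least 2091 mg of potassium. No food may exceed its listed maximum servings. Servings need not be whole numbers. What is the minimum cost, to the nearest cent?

Cost per mg of potassium: spinach $0.0015, sunflower seeds $0.0021, broccoli $0.0026, quinoa $0.0042, Greek yogurt $0.0063.
Take 2 servings of spinach: +1214.0 mg potassium for $1.80 (total $1.80, still need 877.0 mg).
Take 1 serving of sunflower seeds: +266.0 mg potassium for $0.55 (total $2.35, still need 611.0 mg).
Take 1.863 servings of broccoli: +611.0 mg potassium for $1.58 (total $3.93, still need 0.0 mg).
Filling from the cheapest source first is optimal under one linear minimum: $3.93.

$3.93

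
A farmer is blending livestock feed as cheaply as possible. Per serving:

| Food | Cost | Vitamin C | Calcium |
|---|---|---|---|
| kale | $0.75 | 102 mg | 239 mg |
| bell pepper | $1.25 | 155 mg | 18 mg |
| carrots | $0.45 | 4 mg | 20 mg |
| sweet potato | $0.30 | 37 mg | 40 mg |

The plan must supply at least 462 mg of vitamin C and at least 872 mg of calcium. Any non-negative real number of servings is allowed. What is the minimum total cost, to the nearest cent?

An LP optimum is at a vertex; with two nutrient constraints at most two foods are used. Check each candidate.
kale only: max(462/102, 872/239) = 4.529 servings → $3.40.
bell pepper only: max(462/155, 872/18) = 48.44 servings → $60.56.
carrots only: max(462/4, 872/20) = 115.5 servings → $51.98.
sweet potato only: max(462/37, 872/40) = 21.8 servings → $6.54.
kale + bell pepper with both tight: 3.603 servings and 0.6099 servings → $3.46.
kale + carrots with both targets exact would need a negative amount; discard.
kale + sweet potato with both tight: 2.894 servings and 4.509 servings → $3.52.
bell pepper + carrots with both tight: 1.9 servings and 41.89 servings → $21.23.
bell pepper + sweet potato: intersection lies outside the first quadrant.
carrots + sweet potato with both tight: 23.77 servings and 9.917 servings → $13.67.
So the least-cost plan costs $3.40.

$3.40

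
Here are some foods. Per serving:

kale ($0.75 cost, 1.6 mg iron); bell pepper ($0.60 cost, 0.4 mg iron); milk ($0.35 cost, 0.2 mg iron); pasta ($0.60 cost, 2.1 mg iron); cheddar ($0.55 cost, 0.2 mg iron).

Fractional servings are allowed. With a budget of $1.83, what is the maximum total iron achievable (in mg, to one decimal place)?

6.4 mg

Iron per dollar: pasta 3.5, kale 2.133, bell pepper 0.6667, milk 0.5714, cheddar 0.3636.
With no serving limits, spend the whole cost allowance on pasta: $1.83 / $0.60 × 2.1 mg = 6.4 mg.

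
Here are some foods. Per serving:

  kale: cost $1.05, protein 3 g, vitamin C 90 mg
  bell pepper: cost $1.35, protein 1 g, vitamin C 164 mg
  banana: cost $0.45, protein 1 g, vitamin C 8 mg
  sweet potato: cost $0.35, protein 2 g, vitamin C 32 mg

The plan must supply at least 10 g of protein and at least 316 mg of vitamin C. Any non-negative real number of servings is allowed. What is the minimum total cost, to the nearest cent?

$2.99

A basic optimal solution has at most two foods positive. Try each food alone and each pair with both targets met exactly.
kale only: max(10/3, 316/90) = 3.511 servings → $3.69.
bell pepper only: max(10/1, 316/164) = 10 servings → $13.50.
banana only: max(10/1, 316/8) = 39.5 servings → $17.77.
sweet potato only: max(10/2, 316/32) = 9.875 servings → $3.46.
kale + bell pepper with both tight: 3.294 servings and 0.1194 servings → $3.62.
kale + banana with both targets exact would need a negative amount; discard.
kale + sweet potato with both targets exact would need a negative amount; discard.
bell pepper + banana with both tight: 1.513 servings and 8.487 servings → $5.86.
bell pepper + sweet potato with both tight: 1.054 servings and 4.473 servings → $2.99.
banana + sweet potato with both targets exact would need a negative amount; discard.
The minimum over all feasible corners is $2.99.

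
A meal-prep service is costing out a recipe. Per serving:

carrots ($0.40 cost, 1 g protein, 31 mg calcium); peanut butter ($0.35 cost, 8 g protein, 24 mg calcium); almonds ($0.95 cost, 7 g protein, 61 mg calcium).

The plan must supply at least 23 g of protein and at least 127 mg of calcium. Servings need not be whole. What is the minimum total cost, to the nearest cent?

A basic optimal solution has at most two foods positive. Try each food alone and each pair with both targets met exactly.
carrots only: max(23/1, 127/31) = 23 servings → $9.20.
peanut butter only: max(23/8, 127/24) = 5.292 servings → $1.85.
almonds only: max(23/7, 127/61) = 3.286 servings → $3.12.
carrots + peanut butter with both tight: 2.071 servings and 2.616 servings → $1.74.
carrots + almonds: the both-tight solution has a negative serving — not a feasible corner.
peanut butter + almonds with both tight: 1.606 servings and 1.45 servings → $1.94.
Cheapest feasible corner: $1.74.

$1.74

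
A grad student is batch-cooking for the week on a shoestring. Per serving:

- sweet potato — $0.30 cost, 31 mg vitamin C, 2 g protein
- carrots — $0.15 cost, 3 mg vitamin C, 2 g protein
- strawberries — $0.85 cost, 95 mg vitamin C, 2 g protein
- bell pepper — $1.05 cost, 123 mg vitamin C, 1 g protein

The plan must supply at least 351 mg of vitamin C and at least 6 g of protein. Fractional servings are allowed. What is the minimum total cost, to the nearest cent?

$3.06

sweet potato only: max(351/31, 6/2) = 11.32 servings → $3.40.
carrots only: max(351/3, 6/2) = 117 servings → $17.55.
strawberries only: max(351/95, 6/2) = 3.695 servings → $3.14.
bell pepper only: max(351/123, 6/1) = 6 servings → $6.30.
sweet potato + carrots: the both-tight solution has a negative serving — not a feasible corner.
sweet potato + strawberries with both targets exact would need a negative amount; discard.
sweet potato + bell pepper with both tight: 1.8 servings and 2.4 servings → $3.06.
carrots + strawberries: the both-tight solution has a negative serving — not a feasible corner.
carrots + bell pepper with both tight: 1.593 servings and 2.815 servings → $3.19.
strawberries + bell pepper with both tight: 2.563 servings and 0.8742 servings → $3.10.
So the least-cost plan costs $3.06.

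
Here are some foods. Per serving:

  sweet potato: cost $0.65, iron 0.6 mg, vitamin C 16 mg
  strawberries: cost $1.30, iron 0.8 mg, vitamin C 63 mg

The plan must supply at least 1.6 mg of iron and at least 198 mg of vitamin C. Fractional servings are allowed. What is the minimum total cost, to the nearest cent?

The cheapest plan sits at a corner of the feasible region — with two constraints it uses at most two foods.
sweet potato only: max(1.6/0.6, 198/16) = 12.38 servings → $8.04.
strawberries only: max(1.6/0.8, 198/63) = 3.143 servings → $4.09.
sweet potato + strawberries: the both-tight solution has a negative serving — not a feasible corner.
The minimum over all feasible corners is $4.09.

$4.09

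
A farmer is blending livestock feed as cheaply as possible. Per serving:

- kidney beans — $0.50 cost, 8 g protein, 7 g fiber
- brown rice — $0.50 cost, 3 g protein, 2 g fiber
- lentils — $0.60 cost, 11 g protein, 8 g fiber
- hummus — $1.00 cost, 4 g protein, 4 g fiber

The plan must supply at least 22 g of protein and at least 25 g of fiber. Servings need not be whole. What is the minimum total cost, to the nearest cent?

$1.79

An LP optimum is at a vertex; with two nutrient constraints at most two foods are used. Check each candidate.
kidney beans only: max(22/8, 25/7) = 3.571 servings → $1.79.
brown rice only: max(22/3, 25/2) = 12.5 servings → $6.25.
lentils only: max(22/11, 25/8) = 3.125 servings → $1.88.
hummus only: max(22/4, 25/4) = 6.25 servings → $6.25.
kidney beans + brown rice: intersection lies outside the first quadrant.
kidney beans + lentils with both targets exact would need a negative amount; discard.
kidney beans + hummus with both targets exact would need a negative amount; discard.
brown rice + lentils: the both-tight solution has a negative serving — not a feasible corner.
brown rice + hummus: intersection lies outside the first quadrant.
lentils + hummus: intersection lies outside the first quadrant.
So the least-cost plan costs $1.79.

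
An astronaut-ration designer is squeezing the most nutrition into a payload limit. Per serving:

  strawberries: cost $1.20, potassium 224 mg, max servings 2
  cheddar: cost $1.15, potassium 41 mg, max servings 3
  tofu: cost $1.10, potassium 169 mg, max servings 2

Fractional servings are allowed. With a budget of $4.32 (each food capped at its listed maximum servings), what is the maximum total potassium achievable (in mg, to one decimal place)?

743.0 mg

Potassium per dollar: strawberries 186.7, tofu 153.6, cheddar 35.65.
Take 2 servings of strawberries: spends $2.40, +448.0 mg potassium (running total 448.0 mg).
Take 1.745 servings of tofu: spends $1.92, +295.0 mg potassium (running total 743.0 mg).
Greedy by best ratio exhausts the cost allowance optimally: 743.0 mg.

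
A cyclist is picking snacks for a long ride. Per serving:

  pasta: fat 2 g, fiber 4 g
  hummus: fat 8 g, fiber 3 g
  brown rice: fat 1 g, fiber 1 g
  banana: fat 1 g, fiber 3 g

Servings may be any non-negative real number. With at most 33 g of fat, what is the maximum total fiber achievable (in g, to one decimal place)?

99.0 g

Fiber per g fat: banana 3, pasta 2, brown rice 1, hummus 0.375.
With no serving limits, spend the whole fat allowance on banana: 33 g / 1 g × 3 g = 99.0 g.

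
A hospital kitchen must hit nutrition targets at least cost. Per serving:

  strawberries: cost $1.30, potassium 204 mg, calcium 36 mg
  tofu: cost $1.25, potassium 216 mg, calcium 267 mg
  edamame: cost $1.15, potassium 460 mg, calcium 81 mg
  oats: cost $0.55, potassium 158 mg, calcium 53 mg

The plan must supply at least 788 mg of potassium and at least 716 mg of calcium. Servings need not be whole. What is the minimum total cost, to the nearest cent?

For a min-cost LP with two ≥-constraints, a basic feasible solution has at most two positive variables.
strawberries only: max(788/204, 716/36) = 19.89 servings → $25.86.
tofu only: max(788/216, 716/267) = 3.648 servings → $4.56.
edamame only: max(788/460, 716/81) = 8.84 servings → $10.17.
oats only: max(788/158, 716/53) = 13.51 servings → $7.43.
strawberries + tofu with both tight: 1.194 servings and 2.521 servings → $4.70.
strawberries + edamame: intersection lies outside the first quadrant.
strawberries + oats: intersection lies outside the first quadrant.
tofu + edamame with both tight: 2.521 servings and 0.5292 servings → $3.76.
tofu + oats with both tight: 2.322 servings and 1.813 servings → $3.90.
edamame + oats with both targets exact would need a negative amount; discard.
So the least-cost plan costs $3.76.

$3.76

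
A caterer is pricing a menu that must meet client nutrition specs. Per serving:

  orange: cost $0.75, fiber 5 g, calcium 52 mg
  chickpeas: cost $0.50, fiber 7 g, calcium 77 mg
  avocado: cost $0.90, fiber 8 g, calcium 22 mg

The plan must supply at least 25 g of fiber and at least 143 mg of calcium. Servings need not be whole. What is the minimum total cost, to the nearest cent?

$1.79

Minimising a linear cost over {fiber ≥ 25, calcium ≥ 143, servings ≥ 0} — the optimum is at a vertex, using one or two foods.
orange only: max(25/5, 143/52) = 5 servings → $3.75.
chickpeas only: max(25/7, 143/77) = 3.571 servings → $1.79.
avocado only: max(25/8, 143/22) = 6.5 servings → $5.85.
orange + chickpeas: intersection lies outside the first quadrant.
orange + avocado with both tight: 1.941 servings and 1.912 servings → $3.18.
chickpeas + avocado with both tight: 1.286 servings and 2 servings → $2.44.
Cheapest feasible corner: $1.79.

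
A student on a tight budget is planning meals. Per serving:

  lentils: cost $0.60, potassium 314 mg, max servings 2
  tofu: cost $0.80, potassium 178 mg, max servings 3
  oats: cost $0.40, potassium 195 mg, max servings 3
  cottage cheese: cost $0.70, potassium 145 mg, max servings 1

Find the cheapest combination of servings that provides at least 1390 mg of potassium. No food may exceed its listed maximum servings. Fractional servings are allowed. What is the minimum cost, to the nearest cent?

Cost per mg of potassium: lentils $0.0019, oats $0.0021, tofu $0.0045, cottage cheese $0.0048.
Take 2 servings of lentils: +628.0 mg potassium for $1.20 (total $1.20, still need 762.0 mg).
Take 3 servings of oats: +585.0 mg potassium for $1.20 (total $2.40, still need 177.0 mg).
Take 0.9944 servings of tofu: +177.0 mg potassium for $0.80 (total $3.20, still need 0.0 mg).
Greedy by cheapest-per-mg is optimal for a single linear constraint, so the minimum cost is $3.20.

$3.20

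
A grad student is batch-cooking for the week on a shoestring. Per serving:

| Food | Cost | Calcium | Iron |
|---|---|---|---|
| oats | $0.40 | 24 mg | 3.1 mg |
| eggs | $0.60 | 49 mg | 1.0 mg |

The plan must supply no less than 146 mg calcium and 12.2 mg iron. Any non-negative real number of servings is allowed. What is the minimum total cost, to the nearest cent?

Two binding constraints pin down two serving amounts, so the optimal mix uses at most two foods. The candidates are each food alone (scaled to the tighter of calcium/iron) and each pair with both constraints tight.
oats only: max(146/24, 12.2/3.1) = 6.083 servings → $2.43.
eggs only: max(146/49, 12.2/1.0) = 12.2 servings → $7.32.
oats + eggs with both tight: 3.532 servings and 1.249 servings → $2.16.
Cheapest feasible corner: $2.16.

$2.16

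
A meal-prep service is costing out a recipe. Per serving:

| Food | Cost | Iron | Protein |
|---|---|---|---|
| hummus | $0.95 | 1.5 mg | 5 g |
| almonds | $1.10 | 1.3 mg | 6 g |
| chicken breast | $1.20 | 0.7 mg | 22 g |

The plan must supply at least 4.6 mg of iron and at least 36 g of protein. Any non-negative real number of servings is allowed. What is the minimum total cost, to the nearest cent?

$3.71

With two linear requirements the optimum uses one or two foods; enumerate the corners.
hummus only: max(4.6/1.5, 36/5) = 7.2 servings → $6.84.
almonds only: max(4.6/1.3, 36/6) = 6 servings → $6.60.
chicken breast only: max(4.6/0.7, 36/22) = 6.571 servings → $7.89.
hummus + almonds with both targets exact would need a negative amount; discard.
hummus + chicken breast with both tight: 2.576 servings and 1.051 servings → $3.71.
almonds + chicken breast with both tight: 3.115 servings and 0.7869 servings → $4.37.
The minimum over all feasible corners is $3.71.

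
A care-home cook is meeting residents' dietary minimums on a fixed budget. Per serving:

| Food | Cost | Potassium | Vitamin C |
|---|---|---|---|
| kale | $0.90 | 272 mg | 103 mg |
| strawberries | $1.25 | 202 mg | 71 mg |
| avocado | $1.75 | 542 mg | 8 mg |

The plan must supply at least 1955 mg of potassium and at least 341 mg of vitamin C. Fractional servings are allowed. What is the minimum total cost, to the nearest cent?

$6.38

Compare the cost at each extreme point of the feasible region.
kale only: max(1955/272, 341/103) = 7.188 servings → $6.47.
strawberries only: max(1955/202, 341/71) = 9.678 servings → $12.10.
avocado only: max(1955/542, 341/8) = 42.62 servings → $74.59.
kale + strawberries: the both-tight solution has a negative serving — not a feasible corner.
kale + avocado with both tight: 3.153 servings and 2.024 servings → $6.38.
strawberries + avocado with both tight: 4.589 servings and 1.897 servings → $9.06.
So the least-cost plan costs $6.38.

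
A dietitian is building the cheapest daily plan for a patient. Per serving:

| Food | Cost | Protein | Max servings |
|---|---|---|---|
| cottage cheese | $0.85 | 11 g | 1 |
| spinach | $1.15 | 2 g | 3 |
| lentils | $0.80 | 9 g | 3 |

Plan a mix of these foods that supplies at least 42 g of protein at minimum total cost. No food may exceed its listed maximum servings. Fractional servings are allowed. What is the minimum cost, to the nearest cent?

$5.55

Cost per g of protein: cottage cheese $0.0773, lentils $0.0889, spinach $0.5750.
Take 1 serving of cottage cheese: +11.0 g protein for $0.85 (total $0.85, still need 31.0 g).
Take 3 servings of lentils: +27.0 g protein for $2.40 (total $3.25, still need 4.0 g).
Take 2 servings of spinach: +4.0 g protein for $2.30 (total $5.55, still need 0.0 g).
Greedy by cheapest-per-g is optimal for a single linear constraint, so the minimum cost is $5.55.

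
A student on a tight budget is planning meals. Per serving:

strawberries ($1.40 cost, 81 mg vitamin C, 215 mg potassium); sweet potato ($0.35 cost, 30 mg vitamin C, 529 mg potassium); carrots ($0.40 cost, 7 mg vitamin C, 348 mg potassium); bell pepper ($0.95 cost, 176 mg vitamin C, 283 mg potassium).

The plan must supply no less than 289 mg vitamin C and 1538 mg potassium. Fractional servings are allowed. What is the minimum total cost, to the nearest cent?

At the optimum either one food covers both requirements or two foods hit both targets exactly; no other combination can be cheaper.
strawberries only: max(289/81, 1538/215) = 7.153 servings → $10.01.
sweet potato only: max(289/30, 1538/529) = 9.633 servings → $3.37.
carrots only: max(289/7, 1538/348) = 41.29 servings → $16.51.
bell pepper only: max(289/176, 1538/283) = 5.435 servings → $5.16.
strawberries + sweet potato with both tight: 2.933 servings and 1.716 servings → $4.71.
strawberries + carrots with both tight: 3.366 servings and 2.34 servings → $5.65.
strawberries + bell pepper with both targets exact would need a negative amount; discard.
sweet potato + carrots with both targets exact would need a negative amount; discard.
sweet potato + bell pepper with both tight: 2.233 servings and 1.262 servings → $1.98.
carrots + bell pepper with both tight: 3.187 servings and 1.515 servings → $2.71.
So the least-cost plan costs $1.98.

$1.98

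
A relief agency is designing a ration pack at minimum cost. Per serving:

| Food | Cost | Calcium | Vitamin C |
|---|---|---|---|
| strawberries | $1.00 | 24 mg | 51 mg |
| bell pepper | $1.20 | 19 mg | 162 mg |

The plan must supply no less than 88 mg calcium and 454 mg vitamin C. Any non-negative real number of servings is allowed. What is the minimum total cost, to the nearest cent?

$4.56

An LP optimum is at a vertex; with two nutrient constraints at most two foods are used. Check each candidate.
strawberries only: max(88/24, 454/51) = 8.902 servings → $8.90.
bell pepper only: max(88/19, 454/162) = 4.632 servings → $5.56.
strawberries + bell pepper with both tight: 1.929 servings and 2.195 servings → $4.56.
So the least-cost plan costs $4.56.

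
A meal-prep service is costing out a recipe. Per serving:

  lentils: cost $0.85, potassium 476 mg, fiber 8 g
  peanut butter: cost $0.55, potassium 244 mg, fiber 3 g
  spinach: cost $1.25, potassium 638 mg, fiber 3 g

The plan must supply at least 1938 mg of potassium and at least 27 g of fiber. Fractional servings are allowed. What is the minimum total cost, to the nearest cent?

lentils only: max(1938/476, 27/8) = 4.071 servings → $3.46.
peanut butter only: max(1938/244, 27/3) = 9 servings → $4.95.
spinach only: max(1938/638, 27/3) = 9 servings → $11.25.
lentils + peanut butter with both tight: 1.477 servings and 5.061 servings → $4.04.
lentils + spinach with both tight: 3.104 servings and 0.7214 servings → $3.54.
peanut butter + spinach: intersection lies outside the first quadrant.
So the least-cost plan costs $3.46.

$3.46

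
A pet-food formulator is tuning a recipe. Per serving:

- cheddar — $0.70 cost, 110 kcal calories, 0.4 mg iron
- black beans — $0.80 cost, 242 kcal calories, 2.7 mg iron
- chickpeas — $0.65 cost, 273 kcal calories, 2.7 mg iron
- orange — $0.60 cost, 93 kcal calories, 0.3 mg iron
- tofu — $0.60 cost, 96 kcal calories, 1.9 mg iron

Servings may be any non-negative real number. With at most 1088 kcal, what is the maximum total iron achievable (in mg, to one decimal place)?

Iron per kcal: tofu 0.01979, black beans 0.01116, chickpeas 0.00989, cheddar 0.003636, orange 0.003226.
With no serving limits, spend the whole calories allowance on tofu: 1088 kcal / 96 kcal × 1.9 mg = 21.5 mg.

21.5 mg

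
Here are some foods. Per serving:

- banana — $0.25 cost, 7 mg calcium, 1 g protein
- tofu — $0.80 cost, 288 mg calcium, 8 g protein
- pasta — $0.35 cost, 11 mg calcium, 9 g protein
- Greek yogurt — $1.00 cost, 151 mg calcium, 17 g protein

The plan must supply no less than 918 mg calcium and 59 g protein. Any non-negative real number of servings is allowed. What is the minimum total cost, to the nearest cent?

$3.78

Two binding constraints pin down two serving amounts, so the optimal mix uses at most two foods. The candidates are each food alone (scaled to the tighter of calcium/protein) and each pair with both constraints tight.
banana only: max(918/7, 59/1) = 131.1 servings → $32.79.
tofu only: max(918/288, 59/8) = 7.375 servings → $5.90.
pasta only: max(918/11, 59/9) = 83.45 servings → $29.21.
Greek yogurt only: max(918/151, 59/17) = 6.079 servings → $6.08.
banana + tofu with both tight: 41.59 servings and 2.177 servings → $12.14.
banana + pasta: the both-tight solution has a negative serving — not a feasible corner.
banana + Greek yogurt: intersection lies outside the first quadrant.
tofu + pasta with both tight: 3.04 servings and 3.853 servings → $3.78.
tofu + Greek yogurt with both tight: 1.816 servings and 2.616 servings → $4.07.
pasta + Greek yogurt with both targets exact would need a negative amount; discard.
Cheapest feasible corner: $3.78.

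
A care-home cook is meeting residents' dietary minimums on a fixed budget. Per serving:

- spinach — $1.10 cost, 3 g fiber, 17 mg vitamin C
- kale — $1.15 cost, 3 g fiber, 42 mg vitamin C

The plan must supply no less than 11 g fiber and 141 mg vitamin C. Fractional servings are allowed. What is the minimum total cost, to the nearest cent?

$4.19

For a min-cost LP with two ≥-constraints, a basic feasible solution has at most two positive variables.
spinach only: max(11/3, 141/17) = 8.294 servings → $9.12.
kale only: max(11/3, 141/42) = 3.667 servings → $4.22.
spinach + kale with both tight: 0.52 servings and 3.147 servings → $4.19.
So the least-cost plan costs $4.19.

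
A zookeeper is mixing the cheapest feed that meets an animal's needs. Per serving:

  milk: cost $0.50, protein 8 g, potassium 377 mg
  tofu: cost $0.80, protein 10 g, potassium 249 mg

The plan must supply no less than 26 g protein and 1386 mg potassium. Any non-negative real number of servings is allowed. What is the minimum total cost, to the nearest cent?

$1.84

Check every corner: each single food scaled to meet both minima, and each pair solved so both constraints bind.
milk only: max(26/8, 1386/377) = 3.676 servings → $1.84.
tofu only: max(26/10, 1386/249) = 5.566 servings → $4.45.
milk + tofu: the both-tight solution has a negative serving — not a feasible corner.
The minimum over all feasible corners is $1.84.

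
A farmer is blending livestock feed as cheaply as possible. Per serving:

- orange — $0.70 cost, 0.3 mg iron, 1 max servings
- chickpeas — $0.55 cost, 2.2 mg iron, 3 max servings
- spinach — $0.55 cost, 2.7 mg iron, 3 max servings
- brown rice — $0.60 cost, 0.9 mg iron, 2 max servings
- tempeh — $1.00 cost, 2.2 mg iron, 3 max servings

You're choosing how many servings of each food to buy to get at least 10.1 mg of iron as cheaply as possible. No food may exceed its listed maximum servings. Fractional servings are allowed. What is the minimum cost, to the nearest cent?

$2.15

Cost per mg of iron: spinach $0.2037, chickpeas $0.2500, tempeh $0.4545, brown rice $0.6667, orange $2.3333.
Take 3 servings of spinach: +8.1 mg iron for $1.65 (total $1.65, still need 2.0 mg).
Take 0.9091 servings of chickpeas: +2.0 mg iron for $0.50 (total $2.15, still need 0.0 mg).
Greedy by cheapest-per-mg is optimal for a single linear constraint, so the minimum cost is $2.15.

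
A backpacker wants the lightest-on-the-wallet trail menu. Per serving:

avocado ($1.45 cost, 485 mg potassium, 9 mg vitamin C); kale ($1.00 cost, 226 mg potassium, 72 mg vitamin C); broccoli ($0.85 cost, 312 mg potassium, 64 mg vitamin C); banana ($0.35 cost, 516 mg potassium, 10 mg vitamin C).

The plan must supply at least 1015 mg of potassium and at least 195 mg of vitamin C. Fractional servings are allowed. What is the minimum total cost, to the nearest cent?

At the optimum either one food covers both requirements or two foods hit both targets exactly; no other combination can be cheaper.
avocado only: max(1015/485, 195/9) = 21.67 servings → $31.42.
kale only: max(1015/226, 195/72) = 4.491 servings → $4.49.
broccoli only: max(1015/312, 195/64) = 3.253 servings → $2.77.
banana only: max(1015/516, 195/10) = 19.5 servings → $6.83.
avocado + kale with both tight: 0.8821 servings and 2.598 servings → $3.88.
avocado + broccoli with both tight: 0.1459 servings and 3.026 servings → $2.78.
avocado + banana: intersection lies outside the first quadrant.
kale + broccoli: the both-tight solution has a negative serving — not a feasible corner.
kale + banana with both tight: 2.593 servings and 0.8314 servings → $2.88.
broccoli + banana with both tight: 3.025 servings and 0.1378 servings → $2.62.
The minimum over all feasible corners is $2.62.

$2.62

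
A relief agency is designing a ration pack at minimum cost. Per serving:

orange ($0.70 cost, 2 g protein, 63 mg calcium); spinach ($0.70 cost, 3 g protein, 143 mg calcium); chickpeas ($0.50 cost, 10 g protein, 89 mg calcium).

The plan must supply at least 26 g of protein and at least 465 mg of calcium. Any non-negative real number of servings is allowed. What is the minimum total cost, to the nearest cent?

An LP optimum is at a vertex; with two nutrient constraints at most two foods are used. Check each candidate.
orange only: max(26/2, 465/63) = 13 servings → $9.10.
spinach only: max(26/3, 465/143) = 8.667 servings → $6.07.
chickpeas only: max(26/10, 465/89) = 5.225 servings → $2.61.
orange + spinach: intersection lies outside the first quadrant.
orange + chickpeas with both tight: 5.168 servings and 1.566 servings → $4.40.
spinach + chickpeas with both tight: 2.009 servings and 1.997 servings → $2.40.
So the least-cost plan costs $2.40.

$2.40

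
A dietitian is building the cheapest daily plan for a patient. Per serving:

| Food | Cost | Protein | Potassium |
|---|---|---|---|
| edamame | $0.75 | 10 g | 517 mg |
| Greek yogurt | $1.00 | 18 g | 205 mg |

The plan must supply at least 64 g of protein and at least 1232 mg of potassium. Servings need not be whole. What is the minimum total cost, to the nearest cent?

$3.80

The cheapest plan sits at a corner of the feasible region — with two constraints it uses at most two foods.
edamame only: max(64/10, 1232/517) = 6.4 servings → $4.80.
Greek yogurt only: max(64/18, 1232/205) = 6.01 servings → $6.01.
edamame + Greek yogurt with both tight: 1.248 servings and 2.862 servings → $3.80.
The minimum over all feasible corners is $3.80.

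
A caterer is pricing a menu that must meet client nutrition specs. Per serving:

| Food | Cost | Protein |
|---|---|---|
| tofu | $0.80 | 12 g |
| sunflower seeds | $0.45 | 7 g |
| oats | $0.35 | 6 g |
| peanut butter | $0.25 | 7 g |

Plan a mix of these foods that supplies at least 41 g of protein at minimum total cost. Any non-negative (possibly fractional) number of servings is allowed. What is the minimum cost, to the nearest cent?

Cost per g of protein: peanut butter $0.0357, oats $0.0583, sunflower seeds $0.0643, tofu $0.0667.
With no serving limits, use only peanut butter: 41 g / 7 g = 5.857 servings × $0.25 = $1.46.

$1.46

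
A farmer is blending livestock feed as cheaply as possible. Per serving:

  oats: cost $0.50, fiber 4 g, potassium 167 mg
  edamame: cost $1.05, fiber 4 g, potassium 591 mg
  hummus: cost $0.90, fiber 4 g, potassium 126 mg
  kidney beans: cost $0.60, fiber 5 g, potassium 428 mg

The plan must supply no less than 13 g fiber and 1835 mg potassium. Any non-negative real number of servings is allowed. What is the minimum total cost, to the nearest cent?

This is a tiny linear program; its minimum lies at a vertex of the feasible set. List the vertices and price them.
oats only: max(13/4, 1835/167) = 10.99 servings → $5.49.
edamame only: max(13/4, 1835/591) = 3.25 servings → $3.41.
hummus only: max(13/4, 1835/126) = 14.56 servings → $13.11.
kidney beans only: max(13/5, 1835/428) = 4.287 servings → $2.57.
oats + edamame with both tight: 0.2022 servings and 3.048 servings → $3.30.
oats + hummus with both targets exact would need a negative amount; discard.
oats + kidney beans: intersection lies outside the first quadrant.
edamame + hummus with both tight: 3.066 servings and 0.1844 servings → $3.38.
edamame + kidney beans with both tight: 2.905 servings and 0.2759 servings → $3.22.
hummus + kidney beans with both targets exact would need a negative amount; discard.
The minimum over all feasible corners is $2.57.

$2.57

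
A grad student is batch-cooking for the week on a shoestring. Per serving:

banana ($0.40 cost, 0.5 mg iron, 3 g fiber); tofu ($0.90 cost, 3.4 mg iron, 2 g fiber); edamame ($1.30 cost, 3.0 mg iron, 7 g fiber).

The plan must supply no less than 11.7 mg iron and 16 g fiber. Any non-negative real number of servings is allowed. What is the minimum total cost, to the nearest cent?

Minimising a linear cost over {iron ≥ 11.7, fiber ≥ 16, servings ≥ 0} — the optimum is at a vertex, using one or two foods.
banana only: max(11.7/0.5, 16/3) = 23.4 servings → $9.36.
tofu only: max(11.7/3.4, 16/2) = 8 servings → $7.20.
edamame only: max(11.7/3.0, 16/7) = 3.9 servings → $5.07.
banana + tofu with both tight: 3.37 servings and 2.946 servings → $4.00.
banana + edamame: the both-tight solution has a negative serving — not a feasible corner.
tofu + edamame with both tight: 1.904 servings and 1.742 servings → $3.98.
So the least-cost plan costs $3.98.

$3.98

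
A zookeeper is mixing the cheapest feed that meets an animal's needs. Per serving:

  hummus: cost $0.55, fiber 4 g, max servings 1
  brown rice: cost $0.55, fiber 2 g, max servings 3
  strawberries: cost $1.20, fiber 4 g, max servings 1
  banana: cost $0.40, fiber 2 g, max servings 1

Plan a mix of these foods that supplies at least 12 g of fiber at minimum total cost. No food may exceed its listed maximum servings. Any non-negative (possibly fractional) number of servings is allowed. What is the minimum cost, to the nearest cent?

Cost per g of fiber: hummus $0.1375, banana $0.2000, brown rice $0.2750, strawberries $0.3000.
Take 1 serving of hummus: +4.0 g fiber for $0.55 (total $0.55, still need 8.0 g).
Take 1 serving of banana: +2.0 g fiber for $0.40 (total $0.95, still need 6.0 g).
Take 3 servings of brown rice: +6.0 g fiber for $1.65 (total $2.60, still need 0.0 g).
Filling from the cheapest source first is optimal under one linear minimum: $2.60.

$2.60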